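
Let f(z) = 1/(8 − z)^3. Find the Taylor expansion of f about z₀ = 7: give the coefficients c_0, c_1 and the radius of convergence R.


Let w = z − z₀, so z = z₀ + w.
Then 8 − z = 8 − (z₀ + w) = (8 − z₀) − w = 1 − w.
f(z) = 1/(1 − w)^3 = (1/(1)^3) · (1 − w/(1))^{−3}.
By the binomial series (1−u)^{−3} = Σ_{n≥0} C(n+2, 2) u^n for |u|<1, with u = w/(1):
  c_n = C(n+2, 2) / (1)^(n+3).
  c_0 = 1/(1)^3 = 1.
  c_1 = 3/(1)^4 = 3.
The series is valid for |w/d| < 1, i.e. |z − z₀| < |d|.
Radius of convergence: R = |8 − z₀| = |1| = 1 (distance from z₀ to the singularity z = 8).

c_0 = 1, c_1 = 3; R = 1.


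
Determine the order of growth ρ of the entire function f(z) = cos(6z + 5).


cos(w) is a linear combination of e^{iw} and e^{−iw} (or e^w, e^{−w} in the hyperbolic case), so |cos(w)| ≤ e^{|w|}. With w = 6z + 5, |w| ≤ 6|z| + 5 = 6r + 5 on |z| = r, giving M(r) ≤ e^{6r + 5}, so ρ ≤ 1. On a suitable ray (z = it for sin/cos; z = t for sinh/cosh, t real → ∞), |cos(6z + 5)| grows like e^{6|t|}/2, so ρ ≥ 1. Hence ρ = 1.
Therefore ρ = 1.

Order ρ = 1.


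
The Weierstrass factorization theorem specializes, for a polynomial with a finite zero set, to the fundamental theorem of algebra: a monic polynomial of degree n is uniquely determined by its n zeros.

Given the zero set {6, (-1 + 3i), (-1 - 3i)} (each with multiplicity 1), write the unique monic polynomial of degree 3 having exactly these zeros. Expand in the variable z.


The polynomial is p(z) = ∏_{α ∈ S} (z − α), where S = {6, (-1 + 3i), (-1 - 3i)}.
Expanding the product yields: p(z) = z^3 -4·z^2 -2·z -60.
Note conjugate pairs combine to real quadratics: (z − (-1+3i))(z − (-1−3i)) = z² + 2z + 10.
The resulting polynomial has degree 3 and real coefficients as required.

p(z) = z^3 -4·z^2 -2·z -60.


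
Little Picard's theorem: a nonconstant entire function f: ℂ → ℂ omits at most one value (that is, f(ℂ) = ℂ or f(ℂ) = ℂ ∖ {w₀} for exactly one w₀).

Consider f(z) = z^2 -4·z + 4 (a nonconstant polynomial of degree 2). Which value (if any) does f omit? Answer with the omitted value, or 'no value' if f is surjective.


Little Picard bounds the complement of f(ℂ) to at most one point.
For every w ∈ ℂ, the equation p(z) − w = 0 is a nonconstant polynomial in z and hence has at least one root by the fundamental theorem of algebra. So p is surjective onto ℂ, omitting no value.

Omitted value: no value.


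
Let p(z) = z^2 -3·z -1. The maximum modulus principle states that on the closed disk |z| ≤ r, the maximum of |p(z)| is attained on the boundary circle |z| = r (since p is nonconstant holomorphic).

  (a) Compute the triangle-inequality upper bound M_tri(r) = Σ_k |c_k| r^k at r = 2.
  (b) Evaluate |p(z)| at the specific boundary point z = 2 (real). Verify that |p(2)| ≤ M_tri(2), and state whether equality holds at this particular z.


Coefficients: c_0 = -1, c_1 = -3, c_2 = 1. Radius r = 2.
Part (a). Triangle bound: M_tri(r) = Σ_k |c_k| r^k
  = |-1|·2^0 + |-3|·2^1 + |1|·2^2
  = 1 + 6 + 4 = 11.
This bounds M(r) := max_{|z|=r} |p(z)| from above; equality holds iff all terms c_k z^k can be made to align in phase at a single z on |z|=r.
Part (b). At z = 2 (real, on the circle |z| = r):
  p(2) = (-1)·2^0 + (-3)·2^1 + (1)·2^2 = -3.
  |p(2)| = 3.
Check: |p(2)| = 3 ≤ 11 = M_tri(2). ✓ Equality does not hold at z = 2 (the coefficients have mixed signs, so the terms do not all align in phase there).

M_tri(2) = 11; |p(2)| = 3; equality at z=2: no.


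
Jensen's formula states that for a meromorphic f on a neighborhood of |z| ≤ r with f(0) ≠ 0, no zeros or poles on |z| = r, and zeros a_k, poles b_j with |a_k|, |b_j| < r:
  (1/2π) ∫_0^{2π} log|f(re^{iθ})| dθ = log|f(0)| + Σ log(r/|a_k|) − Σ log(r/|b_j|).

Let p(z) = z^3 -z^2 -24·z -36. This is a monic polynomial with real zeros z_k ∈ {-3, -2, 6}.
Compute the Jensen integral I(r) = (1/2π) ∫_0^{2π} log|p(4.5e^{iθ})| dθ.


Zeros: -3, -2, 6; r = 4.5.
Inside |z| < r: -3, -2. Outside (|z| ≥ r): 6.
p(0) = -36, so log|p(0)| = log(36) = 3.5835.
Apply Jensen: I(r) = log|p(0)| + Σ_k log(r/|z_k|), summed over zeros inside |z| < r.
  log(r/|z_k|) for z_k = -3: log(4.5/3) = 0.4055
  log(r/|z_k|) for z_k = -2: log(4.5/2) = 0.8109
  Outside zeros (6) contribute nothing to the Jensen sum.
Sum over inside zeros: 1.2164.
I(r) = log|p(0)| + (inside sum) = 3.5835 + 1.2164 = 4.7999.
Note: since some zeros are outside |z| ≤ r, the simplified n·log(r) form does NOT apply — only the inside zeros contribute.

I(r) ≈ 4.7999.


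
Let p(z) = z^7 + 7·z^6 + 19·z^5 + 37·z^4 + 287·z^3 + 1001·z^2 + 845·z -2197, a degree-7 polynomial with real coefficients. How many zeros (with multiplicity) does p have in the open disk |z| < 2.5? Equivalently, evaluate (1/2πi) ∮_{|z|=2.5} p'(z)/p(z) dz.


The zeros of p are: (-3 + 2i), (-3 - 2i), (2 + 3i), (2 - 3i), (-3 + 2i), (-3 - 2i), 1.
Their magnitudes are: 3.606, 3.606, 3.606, 3.606, 3.606, 3.606, 1.
Zeros with |z| < R = 2.5: 1.
Count = 1.
By the argument principle, (1/2πi) ∮_{|z|=R} p'(z)/p(z) dz equals exactly this count.

Number of zeros inside |z| < 2.5: 1.


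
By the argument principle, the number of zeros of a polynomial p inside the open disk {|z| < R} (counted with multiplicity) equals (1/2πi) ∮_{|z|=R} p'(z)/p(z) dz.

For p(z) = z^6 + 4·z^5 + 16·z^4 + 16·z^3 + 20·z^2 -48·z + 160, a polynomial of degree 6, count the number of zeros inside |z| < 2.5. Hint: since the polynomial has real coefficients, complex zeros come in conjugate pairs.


The zeros of p are: (1 + 1i), (1 - 1i), (-1 + 3i), (-1 - 3i), (-2 + 2i), (-2 - 2i).
Their magnitudes are: 1.414, 1.414, 3.162, 3.162, 2.828, 2.828.
Zeros with |z| < R = 2.5: (1 + 1i), (1 - 1i).
Count = 2.
By the argument principle, (1/2πi) ∮_{|z|=R} p'(z)/p(z) dz equals exactly this count.

Number of zeros inside |z| < 2.5: 2.


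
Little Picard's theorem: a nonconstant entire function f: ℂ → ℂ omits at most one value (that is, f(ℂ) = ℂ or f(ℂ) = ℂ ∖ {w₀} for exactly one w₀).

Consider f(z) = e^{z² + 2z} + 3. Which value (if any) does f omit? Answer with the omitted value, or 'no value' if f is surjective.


Little Picard bounds the complement of f(ℂ) to at most one point.
The exponent g(z) = z² + 2z is a nonconstant polynomial, hence surjective onto ℂ. So e^{g(z)} takes every value in {e^w : w ∈ ℂ} = ℂ ∖ {0}. Adding 3 shifts the range to ℂ ∖ {3}. f omits exactly 3.

Omitted value: 3.


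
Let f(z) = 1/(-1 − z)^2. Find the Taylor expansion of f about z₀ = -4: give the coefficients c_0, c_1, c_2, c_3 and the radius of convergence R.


Let w = z − z₀, so z = z₀ + w.
Then -1 − z = -1 − (z₀ + w) = (-1 − z₀) − w = 3 − w.
f(z) = 1/(3 − w)^2 = (1/(3)^2) · (1 − w/(3))^{−2}.
By the binomial series (1−u)^{−2} = Σ_{n≥0} C(n+1, 1) u^n for |u|<1, with u = w/(3):
  c_n = C(n+1, 1) / (3)^(n+2).
  c_0 = 1/(3)^2 = 1/9.
  c_1 = 2/(3)^3 = 2/27.
  c_2 = 3/(3)^4 = 1/27.
  c_3 = 4/(3)^5 = 4/243.
The series is valid for |w/d| < 1, i.e. |z − z₀| < |d|.
Radius of convergence: R = |-1 − z₀| = |3| = 3 (distance from z₀ to the singularity z = -1).

c_0 = 1/9, c_1 = 2/27, c_2 = 1/27, c_3 = 4/243; R = 3.


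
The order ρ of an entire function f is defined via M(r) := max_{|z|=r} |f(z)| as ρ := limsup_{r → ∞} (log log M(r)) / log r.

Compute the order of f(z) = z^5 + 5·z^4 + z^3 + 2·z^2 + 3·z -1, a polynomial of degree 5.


|f(z)| ≤ Σ|c_k|·r^k = O(r^5) as r → ∞. Polynomial growth is O(e^{r^ε}) for every ε > 0 (since r^5/e^{r^ε} → 0), so ρ ≤ ε for all ε > 0, i.e. ρ = 0. Every nonconstant polynomial has order 0.
Therefore ρ = 0.

Order ρ = 0.


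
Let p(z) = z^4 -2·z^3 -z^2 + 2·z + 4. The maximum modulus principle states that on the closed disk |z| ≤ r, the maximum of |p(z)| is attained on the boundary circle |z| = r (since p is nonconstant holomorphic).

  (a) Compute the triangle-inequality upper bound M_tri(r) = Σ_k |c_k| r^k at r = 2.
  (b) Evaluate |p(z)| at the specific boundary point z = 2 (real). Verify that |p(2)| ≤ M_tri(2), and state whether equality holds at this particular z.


Coefficients: c_0 = 4, c_1 = 2, c_2 = -1, c_3 = -2, c_4 = 1. Radius r = 2.
Part (a). Triangle bound: M_tri(r) = Σ_k |c_k| r^k
  = |4|·2^0 + |2|·2^1 + |-1|·2^2 + |-2|·2^3 + |1|·2^4
  = 4 + 4 + 4 + 16 + 16 = 44.
This bounds M(r) := max_{|z|=r} |p(z)| from above; equality holds iff all terms c_k z^k can be made to align in phase at a single z on |z|=r.
Part (b). At z = 2 (real, on the circle |z| = r):
  p(2) = (4)·2^0 + (2)·2^1 + (-1)·2^2 + (-2)·2^3 + (1)·2^4 = 4.
  |p(2)| = 4.
Check: |p(2)| = 4 ≤ 44 = M_tri(2). ✓ Equality does not hold at z = 2 (the coefficients have mixed signs, so the terms do not all align in phase there).

M_tri(2) = 44; |p(2)| = 4; equality at z=2: no.


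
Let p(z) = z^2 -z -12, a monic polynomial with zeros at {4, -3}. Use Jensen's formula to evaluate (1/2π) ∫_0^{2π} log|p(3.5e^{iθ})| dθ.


Zeros: -3, 4; r = 3.5.
Inside |z| < r: -3. Outside (|z| ≥ r): 4.
p(0) = -12, so log|p(0)| = log(12) = 2.4849.
Apply Jensen: I(r) = log|p(0)| + Σ_k log(r/|z_k|), summed over zeros inside |z| < r.
  log(r/|z_k|) for z_k = -3: log(3.5/3) = 0.1542
  Outside zeros (4) contribute nothing to the Jensen sum.
Sum over inside zeros: 0.1542.
I(r) = log|p(0)| + (inside sum) = 2.4849 + 0.1542 = 2.6391.
Note: since some zeros are outside |z| ≤ r, the simplified n·log(r) form does NOT apply — only the inside zeros contribute.

I(r) ≈ 2.6391.


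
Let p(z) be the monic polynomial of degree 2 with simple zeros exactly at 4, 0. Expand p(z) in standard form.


The polynomial is p(z) = ∏_{α ∈ S} (z − α), where S = {4, 0}.
Expanding the product yields: p(z) = z^2 -4·z.
The resulting polynomial has degree 2 and real coefficients as required.

p(z) = z^2 -4·z.


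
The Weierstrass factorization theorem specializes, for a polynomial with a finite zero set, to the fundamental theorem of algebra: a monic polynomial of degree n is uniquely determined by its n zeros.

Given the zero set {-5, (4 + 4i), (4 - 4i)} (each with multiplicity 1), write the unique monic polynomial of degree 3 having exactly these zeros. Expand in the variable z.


The polynomial is p(z) = ∏_{α ∈ S} (z − α), where S = {-5, (4 + 4i), (4 - 4i)}.
Expanding the product yields: p(z) = z^3 -3·z^2 -8·z + 160.
Note conjugate pairs combine to real quadratics: (z − (4+4i))(z − (4−4i)) = z² − 8z + 32.
The resulting polynomial has degree 3 and real coefficients as required.

p(z) = z^3 -3·z^2 -8·z + 160.


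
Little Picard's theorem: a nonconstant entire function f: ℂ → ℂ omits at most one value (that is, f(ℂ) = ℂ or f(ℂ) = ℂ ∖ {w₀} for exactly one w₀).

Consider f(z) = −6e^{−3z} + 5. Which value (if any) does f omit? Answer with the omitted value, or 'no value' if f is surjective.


Little Picard bounds the complement of f(ℂ) to at most one point.
e^{−3z} is never zero on ℂ, so -6·e^{−3z} takes every value in ℂ ∖ {0}. Adding 5 shifts the range to ℂ ∖ {5}. Thus f omits exactly the value 5.

Omitted value: 5.


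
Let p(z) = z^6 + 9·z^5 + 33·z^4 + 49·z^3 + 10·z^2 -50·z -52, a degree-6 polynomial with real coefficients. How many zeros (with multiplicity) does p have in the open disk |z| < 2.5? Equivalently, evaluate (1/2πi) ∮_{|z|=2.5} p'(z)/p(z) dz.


The zeros of p are: 1, (-3 + 2i), (-3 - 2i), -2, (-1 + 1i), (-1 - 1i).
Their magnitudes are: 1, 3.606, 3.606, 2, 1.414, 1.414.
Zeros with |z| < R = 2.5: 1, -2, (-1 + 1i), (-1 - 1i).
Count = 4.
By the argument principle, (1/2πi) ∮_{|z|=R} p'(z)/p(z) dz equals exactly this count.

Number of zeros inside |z| < 2.5: 4.


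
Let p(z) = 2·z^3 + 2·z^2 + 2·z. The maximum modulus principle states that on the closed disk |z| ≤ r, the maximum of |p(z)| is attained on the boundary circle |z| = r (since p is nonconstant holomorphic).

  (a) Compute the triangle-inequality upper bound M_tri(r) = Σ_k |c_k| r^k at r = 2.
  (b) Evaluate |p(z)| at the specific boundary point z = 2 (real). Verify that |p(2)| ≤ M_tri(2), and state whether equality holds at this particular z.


Coefficients: c_0 = 0, c_1 = 2, c_2 = 2, c_3 = 2. Radius r = 2.
Part (a). Triangle bound: M_tri(r) = Σ_k |c_k| r^k
  = |0|·2^0 + |2|·2^1 + |2|·2^2 + |2|·2^3
  = 0 + 4 + 8 + 16 = 28.
This bounds M(r) := max_{|z|=r} |p(z)| from above; equality holds iff all terms c_k z^k can be made to align in phase at a single z on |z|=r.
Part (b). At z = 2 (real, on the circle |z| = r):
  p(2) = (0)·2^0 + (2)·2^1 + (2)·2^2 + (2)·2^3 = 28.
  |p(2)| = 28.
Since all nonzero coefficients share the same sign, |p(2)| = 28 = M_tri(2); the triangle bound is attained at z = 2, so in fact M(r) = 28.

M_tri(2) = 28; |p(2)| = 28; equality at z=2: yes.


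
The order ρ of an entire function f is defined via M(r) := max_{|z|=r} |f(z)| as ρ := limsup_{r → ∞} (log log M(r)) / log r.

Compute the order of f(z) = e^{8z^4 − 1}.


|e^{8z^4 − 1}| = e^{Re(8·z^4) + -1} ≤ e^{8|z|^4 + -1} = e^{8r^4 + -1} on |z| = r, so ρ ≤ 4. Choosing z on |z|=r so that 8·z^4 is real positive (always possible by picking arg z appropriately) gives |f(z)| = e^{8r^4 + -1}, matching the bound. The additive constant -1 does not affect log log M(r) ~ 4·log r. Hence ρ = 4.
Therefore ρ = 4.

Order ρ = 4.


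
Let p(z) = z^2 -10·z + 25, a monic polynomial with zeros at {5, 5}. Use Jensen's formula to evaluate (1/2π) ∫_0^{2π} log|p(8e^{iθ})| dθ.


Zeros: 5, 5; r = 8.
Inside |z| < r: 5, 5. Outside (|z| ≥ r): ∅.
p(0) = 25, so log|p(0)| = log(25) = 3.2189.
Apply Jensen: I(r) = log|p(0)| + Σ_k log(r/|z_k|), summed over zeros inside |z| < r.
  log(r/|z_k|) for z_k = 5: log(8/5) = 0.4700
  log(r/|z_k|) for z_k = 5: log(8/5) = 0.4700
Sum over inside zeros: 0.9400.
I(r) = log|p(0)| + (inside sum) = 3.2189 + 0.9400 = 4.1589.
Closed form (all zeros inside, monic): I(r) = n·log(r) = 2·log(8) = 4.1589. ✓

I(r) ≈ 4.1589.


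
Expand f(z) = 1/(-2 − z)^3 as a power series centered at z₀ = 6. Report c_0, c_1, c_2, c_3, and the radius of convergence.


Let w = z − z₀, so z = z₀ + w.
Then -2 − z = -2 − (z₀ + w) = (-2 − z₀) − w = -8 − w.
f(z) = 1/(-8 − w)^3 = (1/(-8)^3) · (1 − w/(-8))^{−3}.
By the binomial series (1−u)^{−3} = Σ_{n≥0} C(n+2, 2) u^n for |u|<1, with u = w/(-8):
  c_n = C(n+2, 2) / (-8)^(n+3).
  c_0 = 1/(-8)^3 = -1/512.
  c_1 = 3/(-8)^4 = 3/4096.
  c_2 = 6/(-8)^5 = -3/16384.
  c_3 = 10/(-8)^6 = 5/131072.
The series is valid for |w/d| < 1, i.e. |z − z₀| < |d|.
Radius of convergence: R = |-2 − z₀| = |-8| = 8 (distance from z₀ to the singularity z = -2).

c_0 = -1/512, c_1 = 3/4096, c_2 = -3/16384, c_3 = 5/131072; R = 8.


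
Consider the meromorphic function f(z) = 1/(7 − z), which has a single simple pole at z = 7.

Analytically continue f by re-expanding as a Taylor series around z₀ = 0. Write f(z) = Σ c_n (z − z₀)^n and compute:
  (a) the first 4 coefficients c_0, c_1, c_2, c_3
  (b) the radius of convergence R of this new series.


Let w = z − z₀, so z = z₀ + w.
Then 7 − z = 7 − (z₀ + w) = (7 − z₀) − w = 7 − w.
f(z) = 1/(7 − w) = (1/(7)) · 1/(1 − w/(7)) = Σ_{n≥0} w^n / (7)^(n+1).
So c_n = 1/(7)^(n+1):
  c_0 = 1/(7)^1 = 1/7.
  c_1 = 1/(7)^2 = 1/49.
  c_2 = 1/(7)^3 = 1/343.
  c_3 = 1/(7)^4 = 1/2401.
The series is valid for |w/d| < 1, i.e. |z − z₀| < |d|.
Radius of convergence: R = |7 − z₀| = |7| = 7 (distance from z₀ to the singularity z = 7).

c_0 = 1/7, c_1 = 1/49, c_2 = 1/343, c_3 = 1/2401; R = 7.


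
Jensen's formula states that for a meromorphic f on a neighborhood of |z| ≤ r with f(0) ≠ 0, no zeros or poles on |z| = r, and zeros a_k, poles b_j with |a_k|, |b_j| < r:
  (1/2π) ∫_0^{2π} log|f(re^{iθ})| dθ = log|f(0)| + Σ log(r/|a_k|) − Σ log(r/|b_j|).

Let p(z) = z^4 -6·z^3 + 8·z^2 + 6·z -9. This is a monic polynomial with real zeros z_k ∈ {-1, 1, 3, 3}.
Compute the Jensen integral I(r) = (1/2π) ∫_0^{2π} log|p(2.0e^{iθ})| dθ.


Zeros: -1, 1, 3, 3; r = 2.0.
Inside |z| < r: -1, 1. Outside (|z| ≥ r): 3, 3.
p(0) = -9, so log|p(0)| = log(9) = 2.1972.
Apply Jensen: I(r) = log|p(0)| + Σ_k log(r/|z_k|), summed over zeros inside |z| < r.
  log(r/|z_k|) for z_k = -1: log(2.0/1) = 0.6931
  log(r/|z_k|) for z_k = 1: log(2.0/1) = 0.6931
  Outside zeros (3, 3) contribute nothing to the Jensen sum.
Sum over inside zeros: 1.3863.
I(r) = log|p(0)| + (inside sum) = 2.1972 + 1.3863 = 3.5835.
Note: since some zeros are outside |z| ≤ r, the simplified n·log(r) form does NOT apply — only the inside zeros contribute.

I(r) ≈ 3.5835.


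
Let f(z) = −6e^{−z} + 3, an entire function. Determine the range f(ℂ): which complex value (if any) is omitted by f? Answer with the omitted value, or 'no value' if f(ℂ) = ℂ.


Little Picard bounds the complement of f(ℂ) to at most one point.
e^{−z} is never zero on ℂ, so -6·e^{−z} takes every value in ℂ ∖ {0}. Adding 3 shifts the range to ℂ ∖ {3}. Thus f omits exactly the value 3.

Omitted value: 3.


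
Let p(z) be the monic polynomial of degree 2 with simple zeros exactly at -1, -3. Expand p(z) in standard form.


The polynomial is p(z) = ∏_{α ∈ S} (z − α), where S = {-1, -3}.
Expanding the product yields: p(z) = z^2 + 4·z + 3.
The resulting polynomial has degree 2 and real coefficients as required.

p(z) = z^2 + 4·z + 3.


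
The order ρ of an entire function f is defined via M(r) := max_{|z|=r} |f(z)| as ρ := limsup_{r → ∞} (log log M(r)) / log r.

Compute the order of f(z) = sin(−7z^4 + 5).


Write sin(w) = (e^{iw} ± e^{−iw})/(2 or 2i), so |sin(w)| ≤ e^{|w|}. With w = −7z^4 + 5, |w| ≤ 7r^4 + 5 on |z|=r, giving M(r) ≤ e^{7r^4 + 5} and ρ ≤ 4. For the lower bound, choose z on |z|=r with -7z^4 purely imaginary of modulus 7r^4; then |sin(−7z^4 + 5)| grows like e^{7r^4}/2, so ρ ≥ 4. Hence ρ = 4.
Therefore ρ = 4.

Order ρ = 4.


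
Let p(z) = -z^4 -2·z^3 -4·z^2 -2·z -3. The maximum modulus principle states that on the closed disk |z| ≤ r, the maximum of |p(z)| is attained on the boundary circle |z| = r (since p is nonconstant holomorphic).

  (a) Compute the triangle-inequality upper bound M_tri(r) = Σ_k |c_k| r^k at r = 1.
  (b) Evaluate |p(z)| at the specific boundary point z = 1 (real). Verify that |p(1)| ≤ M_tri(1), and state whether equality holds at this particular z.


Coefficients: c_0 = -3, c_1 = -2, c_2 = -4, c_3 = -2, c_4 = -1. Radius r = 1.
Part (a). Triangle bound: M_tri(r) = Σ_k |c_k| r^k
  = |-3|·1^0 + |-2|·1^1 + |-4|·1^2 + |-2|·1^3 + |-1|·1^4
  = 3 + 2 + 4 + 2 + 1 = 12.
This bounds M(r) := max_{|z|=r} |p(z)| from above; equality holds iff all terms c_k z^k can be made to align in phase at a single z on |z|=r.
Part (b). At z = 1 (real, on the circle |z| = r):
  p(1) = (-3)·1^0 + (-2)·1^1 + (-4)·1^2 + (-2)·1^3 + (-1)·1^4 = -12.
  |p(1)| = 12.
Since all nonzero coefficients share the same sign, |p(1)| = 12 = M_tri(1); the triangle bound is attained at z = 1, so in fact M(r) = 12.

M_tri(1) = 12; |p(1)| = 12; equality at z=1: yes.


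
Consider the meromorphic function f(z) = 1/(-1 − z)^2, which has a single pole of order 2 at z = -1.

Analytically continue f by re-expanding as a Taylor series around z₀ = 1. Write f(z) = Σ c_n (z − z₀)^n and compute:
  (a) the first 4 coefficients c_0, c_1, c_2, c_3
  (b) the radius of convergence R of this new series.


Let w = z − z₀, so z = z₀ + w.
Then -1 − z = -1 − (z₀ + w) = (-1 − z₀) − w = -2 − w.
f(z) = 1/(-2 − w)^2 = (1/(-2)^2) · (1 − w/(-2))^{−2}.
By the binomial series (1−u)^{−2} = Σ_{n≥0} C(n+1, 1) u^n for |u|<1, with u = w/(-2):
  c_n = C(n+1, 1) / (-2)^(n+2).
  c_0 = 1/(-2)^2 = 1/4.
  c_1 = 2/(-2)^3 = -1/4.
  c_2 = 3/(-2)^4 = 3/16.
  c_3 = 4/(-2)^5 = -1/8.
The series is valid for |w/d| < 1, i.e. |z − z₀| < |d|.
Radius of convergence: R = |-1 − z₀| = |-2| = 2 (distance from z₀ to the singularity z = -1).

c_0 = 1/4, c_1 = -1/4, c_2 = 3/16, c_3 = -1/8; R = 2.


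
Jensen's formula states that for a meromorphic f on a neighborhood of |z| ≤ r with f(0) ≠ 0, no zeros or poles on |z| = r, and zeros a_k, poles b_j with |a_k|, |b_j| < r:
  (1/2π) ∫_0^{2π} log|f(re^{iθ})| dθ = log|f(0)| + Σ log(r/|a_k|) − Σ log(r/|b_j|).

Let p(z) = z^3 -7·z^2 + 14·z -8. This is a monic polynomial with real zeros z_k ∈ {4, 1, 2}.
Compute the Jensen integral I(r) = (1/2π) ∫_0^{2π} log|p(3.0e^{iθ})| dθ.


Zeros: 1, 2, 4; r = 3.0.
Inside |z| < r: 1, 2. Outside (|z| ≥ r): 4.
p(0) = -8, so log|p(0)| = log(8) = 2.0794.
Apply Jensen: I(r) = log|p(0)| + Σ_k log(r/|z_k|), summed over zeros inside |z| < r.
  log(r/|z_k|) for z_k = 1: log(3.0/1) = 1.0986
  log(r/|z_k|) for z_k = 2: log(3.0/2) = 0.4055
  Outside zeros (4) contribute nothing to the Jensen sum.
Sum over inside zeros: 1.5041.
I(r) = log|p(0)| + (inside sum) = 2.0794 + 1.5041 = 3.5835.
Note: since some zeros are outside |z| ≤ r, the simplified n·log(r) form does NOT apply — only the inside zeros contribute.

I(r) ≈ 3.5835.


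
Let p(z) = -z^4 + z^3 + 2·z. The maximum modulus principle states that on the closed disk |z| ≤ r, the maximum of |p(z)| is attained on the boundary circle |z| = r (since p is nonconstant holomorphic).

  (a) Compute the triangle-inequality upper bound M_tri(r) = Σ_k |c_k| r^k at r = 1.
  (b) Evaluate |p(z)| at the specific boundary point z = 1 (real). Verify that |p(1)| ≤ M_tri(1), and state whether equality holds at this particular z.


Coefficients: c_0 = 0, c_1 = 2, c_2 = 0, c_3 = 1, c_4 = -1. Radius r = 1.
Part (a). Triangle bound: M_tri(r) = Σ_k |c_k| r^k
  = |0|·1^0 + |2|·1^1 + |0|·1^2 + |1|·1^3 + |-1|·1^4
  = 0 + 2 + 0 + 1 + 1 = 4.
This bounds M(r) := max_{|z|=r} |p(z)| from above; equality holds iff all terms c_k z^k can be made to align in phase at a single z on |z|=r.
Part (b). At z = 1 (real, on the circle |z| = r):
  p(1) = (0)·1^0 + (2)·1^1 + (0)·1^2 + (1)·1^3 + (-1)·1^4 = 2.
  |p(1)| = 2.
Check: |p(1)| = 2 ≤ 4 = M_tri(1). ✓ Equality does not hold at z = 1 (the coefficients have mixed signs, so the terms do not all align in phase there).

M_tri(1) = 4; |p(1)| = 2; equality at z=1: no.


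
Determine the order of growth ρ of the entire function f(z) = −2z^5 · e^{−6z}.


M(r) = max_{|z|=r} |-2|·|z|^5·|e^{−6z}| = 2·r^5 · e^{6r^1} (the factors attain their maxima compatibly on |z|=r). Then log M(r) = log 2 + 5·log r + 6r^1, dominated by the last term, so log log M(r) ~ 1·log r. The polynomial factor -2z^5 contributes only a log r term and does not affect the order. ρ = 1.
Therefore ρ = 1.

Order ρ = 1.


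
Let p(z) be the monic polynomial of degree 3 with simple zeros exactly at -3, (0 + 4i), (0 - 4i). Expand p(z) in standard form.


The polynomial is p(z) = ∏_{α ∈ S} (z − α), where S = {-3, (0 + 4i), (0 - 4i)}.
Expanding the product yields: p(z) = z^3 + 3·z^2 + 16·z + 48.
Note conjugate pairs combine to real quadratics: (z − (0+4i))(z − (0−4i)) = z² + 16.
The resulting polynomial has degree 3 and real coefficients as required.

p(z) = z^3 + 3·z^2 + 16·z + 48.


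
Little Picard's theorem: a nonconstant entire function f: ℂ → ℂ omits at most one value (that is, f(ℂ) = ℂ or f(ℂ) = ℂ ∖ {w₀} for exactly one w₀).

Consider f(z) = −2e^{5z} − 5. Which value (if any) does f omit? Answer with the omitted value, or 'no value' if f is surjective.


Little Picard bounds the complement of f(ℂ) to at most one point.
e^{5z} is never zero on ℂ, so -2·e^{5z} takes every value in ℂ ∖ {0}. Adding -5 shifts the range to ℂ ∖ {-5}. Thus f omits exactly the value -5.

Omitted value: -5.


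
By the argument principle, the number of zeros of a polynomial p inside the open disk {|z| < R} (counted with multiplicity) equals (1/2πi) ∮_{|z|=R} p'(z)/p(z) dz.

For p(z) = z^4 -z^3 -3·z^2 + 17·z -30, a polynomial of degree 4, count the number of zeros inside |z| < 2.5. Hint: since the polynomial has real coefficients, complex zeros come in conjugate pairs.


The zeros of p are: (1 + 2i), (1 - 2i), 2, -3.
Their magnitudes are: 2.236, 2.236, 2, 3.
Zeros with |z| < R = 2.5: (1 + 2i), (1 - 2i), 2.
Count = 3.
By the argument principle, (1/2πi) ∮_{|z|=R} p'(z)/p(z) dz equals exactly this count.

Number of zeros inside |z| < 2.5: 3.


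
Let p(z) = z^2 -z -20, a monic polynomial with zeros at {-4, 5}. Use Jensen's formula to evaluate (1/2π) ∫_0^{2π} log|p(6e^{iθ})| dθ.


Zeros: -4, 5; r = 6.
Inside |z| < r: -4, 5. Outside (|z| ≥ r): ∅.
p(0) = -20, so log|p(0)| = log(20) = 2.9957.
Apply Jensen: I(r) = log|p(0)| + Σ_k log(r/|z_k|), summed over zeros inside |z| < r.
  log(r/|z_k|) for z_k = -4: log(6/4) = 0.4055
  log(r/|z_k|) for z_k = 5: log(6/5) = 0.1823
Sum over inside zeros: 0.5878.
I(r) = log|p(0)| + (inside sum) = 2.9957 + 0.5878 = 3.5835.
Closed form (all zeros inside, monic): I(r) = n·log(r) = 2·log(6) = 3.5835. ✓

I(r) ≈ 3.5835.


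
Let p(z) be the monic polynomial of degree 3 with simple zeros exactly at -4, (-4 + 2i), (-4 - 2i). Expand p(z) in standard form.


The polynomial is p(z) = ∏_{α ∈ S} (z − α), where S = {-4, (-4 + 2i), (-4 - 2i)}.
Expanding the product yields: p(z) = z^3 + 12·z^2 + 52·z + 80.
Note conjugate pairs combine to real quadratics: (z − (-4+2i))(z − (-4−2i)) = z² + 8z + 20.
The resulting polynomial has degree 3 and real coefficients as required.

p(z) = z^3 + 12·z^2 + 52·z + 80.


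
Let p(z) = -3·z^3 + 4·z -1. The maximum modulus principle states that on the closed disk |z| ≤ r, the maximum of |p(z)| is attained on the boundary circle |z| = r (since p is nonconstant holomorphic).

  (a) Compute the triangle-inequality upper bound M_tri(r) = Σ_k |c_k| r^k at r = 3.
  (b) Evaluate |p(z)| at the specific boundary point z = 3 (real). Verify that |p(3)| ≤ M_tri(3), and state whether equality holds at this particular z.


Coefficients: c_0 = -1, c_1 = 4, c_2 = 0, c_3 = -3. Radius r = 3.
Part (a). Triangle bound: M_tri(r) = Σ_k |c_k| r^k
  = |-1|·3^0 + |4|·3^1 + |0|·3^2 + |-3|·3^3
  = 1 + 12 + 0 + 81 = 94.
This bounds M(r) := max_{|z|=r} |p(z)| from above; equality holds iff all terms c_k z^k can be made to align in phase at a single z on |z|=r.
Part (b). At z = 3 (real, on the circle |z| = r):
  p(3) = (-1)·3^0 + (4)·3^1 + (0)·3^2 + (-3)·3^3 = -70.
  |p(3)| = 70.
Check: |p(3)| = 70 ≤ 94 = M_tri(3). ✓ Equality does not hold at z = 3 (the coefficients have mixed signs, so the terms do not all align in phase there).

M_tri(3) = 94; |p(3)| = 70; equality at z=3: no.


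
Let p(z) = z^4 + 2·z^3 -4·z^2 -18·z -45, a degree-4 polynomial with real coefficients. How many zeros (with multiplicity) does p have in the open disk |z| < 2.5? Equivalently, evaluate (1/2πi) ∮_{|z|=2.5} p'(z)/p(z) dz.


The zeros of p are: -3, (-1 + 2i), (-1 - 2i), 3.
Their magnitudes are: 3, 2.236, 2.236, 3.
Zeros with |z| < R = 2.5: (-1 + 2i), (-1 - 2i).
Count = 2.
By the argument principle, (1/2πi) ∮_{|z|=R} p'(z)/p(z) dz equals exactly this count.

Number of zeros inside |z| < 2.5: 2.


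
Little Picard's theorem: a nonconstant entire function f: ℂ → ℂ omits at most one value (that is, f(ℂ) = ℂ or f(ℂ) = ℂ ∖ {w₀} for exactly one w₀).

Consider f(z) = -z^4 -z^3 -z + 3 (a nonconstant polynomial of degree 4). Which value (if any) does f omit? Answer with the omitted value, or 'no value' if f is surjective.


Little Picard bounds the complement of f(ℂ) to at most one point.
For every w ∈ ℂ, the equation p(z) − w = 0 is a nonconstant polynomial in z and hence has at least one root by the fundamental theorem of algebra. So p is surjective onto ℂ, omitting no value.

Omitted value: no value.


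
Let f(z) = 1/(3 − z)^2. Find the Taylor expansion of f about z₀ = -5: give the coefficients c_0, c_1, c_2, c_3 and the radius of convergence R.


Let w = z − z₀, so z = z₀ + w.
Then 3 − z = 3 − (z₀ + w) = (3 − z₀) − w = 8 − w.
f(z) = 1/(8 − w)^2 = (1/(8)^2) · (1 − w/(8))^{−2}.
By the binomial series (1−u)^{−2} = Σ_{n≥0} C(n+1, 1) u^n for |u|<1, with u = w/(8):
  c_n = C(n+1, 1) / (8)^(n+2).
  c_0 = 1/(8)^2 = 1/64.
  c_1 = 2/(8)^3 = 1/256.
  c_2 = 3/(8)^4 = 3/4096.
  c_3 = 4/(8)^5 = 1/8192.
The series is valid for |w/d| < 1, i.e. |z − z₀| < |d|.
Radius of convergence: R = |3 − z₀| = |8| = 8 (distance from z₀ to the singularity z = 3).

c_0 = 1/64, c_1 = 1/256, c_2 = 3/4096, c_3 = 1/8192; R = 8.


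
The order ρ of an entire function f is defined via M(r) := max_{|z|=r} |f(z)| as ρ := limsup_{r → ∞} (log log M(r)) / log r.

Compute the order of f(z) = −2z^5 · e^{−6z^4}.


M(r) = max_{|z|=r} |-2|·|z|^5·|e^{−6z^4}| = 2·r^5 · e^{6r^4} (the factors attain their maxima compatibly on |z|=r). Then log M(r) = log 2 + 5·log r + 6r^4, dominated by the last term, so log log M(r) ~ 4·log r. The polynomial factor -2z^5 contributes only a log r term and does not affect the order. ρ = 4.
Therefore ρ = 4.

Order ρ = 4.


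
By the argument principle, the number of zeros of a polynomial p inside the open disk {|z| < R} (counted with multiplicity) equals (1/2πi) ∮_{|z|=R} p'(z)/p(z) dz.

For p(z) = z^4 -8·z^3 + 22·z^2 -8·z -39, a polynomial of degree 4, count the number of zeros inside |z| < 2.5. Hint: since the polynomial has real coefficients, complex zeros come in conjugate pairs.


The zeros of p are: 3, (3 + 2i), (3 - 2i), -1.
Their magnitudes are: 3, 3.606, 3.606, 1.
Zeros with |z| < R = 2.5: -1.
Count = 1.
By the argument principle, (1/2πi) ∮_{|z|=R} p'(z)/p(z) dz equals exactly this count.

Number of zeros inside |z| < 2.5: 1.


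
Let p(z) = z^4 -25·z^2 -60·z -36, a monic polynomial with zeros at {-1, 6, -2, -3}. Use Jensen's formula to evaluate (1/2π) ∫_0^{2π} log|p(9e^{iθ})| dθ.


Zeros: -3, -2, -1, 6; r = 9.
Inside |z| < r: -3, -2, -1, 6. Outside (|z| ≥ r): ∅.
p(0) = -36, so log|p(0)| = log(36) = 3.5835.
Apply Jensen: I(r) = log|p(0)| + Σ_k log(r/|z_k|), summed over zeros inside |z| < r.
  log(r/|z_k|) for z_k = -1: log(9/1) = 2.1972
  log(r/|z_k|) for z_k = 6: log(9/6) = 0.4055
  log(r/|z_k|) for z_k = -2: log(9/2) = 1.5041
  log(r/|z_k|) for z_k = -3: log(9/3) = 1.0986
Sum over inside zeros: 5.2054.
I(r) = log|p(0)| + (inside sum) = 3.5835 + 5.2054 = 8.7889.
Closed form (all zeros inside, monic): I(r) = n·log(r) = 4·log(9) = 8.7889. ✓

I(r) ≈ 8.7889.


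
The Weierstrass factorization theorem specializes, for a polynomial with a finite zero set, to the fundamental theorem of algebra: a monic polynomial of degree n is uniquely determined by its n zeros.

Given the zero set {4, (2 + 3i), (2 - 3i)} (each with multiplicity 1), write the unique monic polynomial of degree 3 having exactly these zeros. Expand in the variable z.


The polynomial is p(z) = ∏_{α ∈ S} (z − α), where S = {4, (2 + 3i), (2 - 3i)}.
Expanding the product yields: p(z) = z^3 -8·z^2 + 29·z -52.
Note conjugate pairs combine to real quadratics: (z − (2+3i))(z − (2−3i)) = z² − 4z + 13.
The resulting polynomial has degree 3 and real coefficients as required.

p(z) = z^3 -8·z^2 + 29·z -52.


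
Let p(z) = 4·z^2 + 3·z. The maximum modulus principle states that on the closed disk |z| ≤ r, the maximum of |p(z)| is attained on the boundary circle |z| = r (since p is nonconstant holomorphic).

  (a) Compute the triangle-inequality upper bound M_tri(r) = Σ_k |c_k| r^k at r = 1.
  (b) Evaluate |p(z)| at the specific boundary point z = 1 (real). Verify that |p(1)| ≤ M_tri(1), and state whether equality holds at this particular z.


Coefficients: c_0 = 0, c_1 = 3, c_2 = 4. Radius r = 1.
Part (a). Triangle bound: M_tri(r) = Σ_k |c_k| r^k
  = |0|·1^0 + |3|·1^1 + |4|·1^2
  = 0 + 3 + 4 = 7.
This bounds M(r) := max_{|z|=r} |p(z)| from above; equality holds iff all terms c_k z^k can be made to align in phase at a single z on |z|=r.
Part (b). At z = 1 (real, on the circle |z| = r):
  p(1) = (0)·1^0 + (3)·1^1 + (4)·1^2 = 7.
  |p(1)| = 7.
Since all nonzero coefficients share the same sign, |p(1)| = 7 = M_tri(1); the triangle bound is attained at z = 1, so in fact M(r) = 7.

M_tri(1) = 7; |p(1)| = 7; equality at z=1: yes.


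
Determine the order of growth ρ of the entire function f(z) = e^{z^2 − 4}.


|e^{z^2 − 4}| = e^{Re(1·z^2) + -4} ≤ e^{1|z|^2 + -4} = e^{1r^2 + -4} on |z| = r, so ρ ≤ 2. Choosing z on |z|=r so that 1·z^2 is real positive (always possible by picking arg z appropriately) gives |f(z)| = e^{1r^2 + -4}, matching the bound. The additive constant -4 does not affect log log M(r) ~ 2·log r. Hence ρ = 2.
Therefore ρ = 2.

Order ρ = 2.


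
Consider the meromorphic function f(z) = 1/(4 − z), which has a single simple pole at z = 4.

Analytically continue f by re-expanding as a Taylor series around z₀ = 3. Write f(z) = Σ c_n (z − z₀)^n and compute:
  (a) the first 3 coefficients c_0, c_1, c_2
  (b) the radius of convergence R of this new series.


Let w = z − z₀, so z = z₀ + w.
Then 4 − z = 4 − (z₀ + w) = (4 − z₀) − w = 1 − w.
f(z) = 1/(1 − w) = (1/(1)) · 1/(1 − w/(1)) = Σ_{n≥0} w^n / (1)^(n+1).
So c_n = 1/(1)^(n+1):
  c_0 = 1/(1)^1 = 1.
  c_1 = 1/(1)^2 = 1.
  c_2 = 1/(1)^3 = 1.
The series is valid for |w/d| < 1, i.e. |z − z₀| < |d|.
Radius of convergence: R = |4 − z₀| = |1| = 1 (distance from z₀ to the singularity z = 4).

c_0 = 1, c_1 = 1, c_2 = 1; R = 1.


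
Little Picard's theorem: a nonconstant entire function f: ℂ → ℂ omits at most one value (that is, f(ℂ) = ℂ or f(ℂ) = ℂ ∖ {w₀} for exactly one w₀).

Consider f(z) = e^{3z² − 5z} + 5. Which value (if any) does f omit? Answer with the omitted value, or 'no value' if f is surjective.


Little Picard bounds the complement of f(ℂ) to at most one point.
The exponent g(z) = 3z² − 5z is a nonconstant polynomial, hence surjective onto ℂ. So e^{g(z)} takes every value in {e^w : w ∈ ℂ} = ℂ ∖ {0}. Adding 5 shifts the range to ℂ ∖ {5}. f omits exactly 5.

Omitted value: 5.


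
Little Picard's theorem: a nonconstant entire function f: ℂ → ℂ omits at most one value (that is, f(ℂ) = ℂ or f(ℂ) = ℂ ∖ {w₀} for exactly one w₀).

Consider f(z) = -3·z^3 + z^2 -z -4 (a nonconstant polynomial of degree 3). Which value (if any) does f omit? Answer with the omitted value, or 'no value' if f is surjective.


Little Picard bounds the complement of f(ℂ) to at most one point.
For every w ∈ ℂ, the equation p(z) − w = 0 is a nonconstant polynomial in z and hence has at least one root by the fundamental theorem of algebra. So p is surjective onto ℂ, omitting no value.

Omitted value: no value.


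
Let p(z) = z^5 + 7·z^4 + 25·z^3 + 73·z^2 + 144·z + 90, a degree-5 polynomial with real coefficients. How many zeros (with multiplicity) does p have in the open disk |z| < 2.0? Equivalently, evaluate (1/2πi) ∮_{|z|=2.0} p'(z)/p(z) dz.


The zeros of p are: (-3 + 1i), (-3 - 1i), -1, (0 + 3i), (0 - 3i).
Their magnitudes are: 3.162, 3.162, 1, 3, 3.
Zeros with |z| < R = 2.0: -1.
Count = 1.
By the argument principle, (1/2πi) ∮_{|z|=R} p'(z)/p(z) dz equals exactly this count.

Number of zeros inside |z| < 2.0: 1.


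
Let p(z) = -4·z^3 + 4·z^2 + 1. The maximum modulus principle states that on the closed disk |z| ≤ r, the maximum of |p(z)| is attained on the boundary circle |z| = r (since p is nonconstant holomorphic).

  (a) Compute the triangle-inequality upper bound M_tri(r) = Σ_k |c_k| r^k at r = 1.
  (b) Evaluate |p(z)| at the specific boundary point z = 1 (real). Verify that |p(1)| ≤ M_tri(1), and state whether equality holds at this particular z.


Coefficients: c_0 = 1, c_1 = 0, c_2 = 4, c_3 = -4. Radius r = 1.
Part (a). Triangle bound: M_tri(r) = Σ_k |c_k| r^k
  = |1|·1^0 + |0|·1^1 + |4|·1^2 + |-4|·1^3
  = 1 + 0 + 4 + 4 = 9.
This bounds M(r) := max_{|z|=r} |p(z)| from above; equality holds iff all terms c_k z^k can be made to align in phase at a single z on |z|=r.
Part (b). At z = 1 (real, on the circle |z| = r):
  p(1) = (1)·1^0 + (0)·1^1 + (4)·1^2 + (-4)·1^3 = 1.
  |p(1)| = 1.
Check: |p(1)| = 1 ≤ 9 = M_tri(1). ✓ Equality does not hold at z = 1 (the coefficients have mixed signs, so the terms do not all align in phase there).

M_tri(1) = 9; |p(1)| = 1; equality at z=1: no.


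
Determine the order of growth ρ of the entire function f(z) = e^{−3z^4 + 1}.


|e^{−3z^4 + 1}| = e^{Re(-3·z^4) + 1} ≤ e^{3|z|^4 + 1} = e^{3r^4 + 1} on |z| = r, so ρ ≤ 4. Choosing z on |z|=r so that -3·z^4 is real positive (always possible by picking arg z appropriately) gives |f(z)| = e^{3r^4 + 1}, matching the bound. The additive constant 1 does not affect log log M(r) ~ 4·log r. Hence ρ = 4.
Therefore ρ = 4.

Order ρ = 4.


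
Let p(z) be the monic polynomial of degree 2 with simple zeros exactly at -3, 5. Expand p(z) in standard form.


The polynomial is p(z) = ∏_{α ∈ S} (z − α), where S = {-3, 5}.
Expanding the product yields: p(z) = z^2 -2·z -15.
The resulting polynomial has degree 2 and real coefficients as required.

p(z) = z^2 -2·z -15.


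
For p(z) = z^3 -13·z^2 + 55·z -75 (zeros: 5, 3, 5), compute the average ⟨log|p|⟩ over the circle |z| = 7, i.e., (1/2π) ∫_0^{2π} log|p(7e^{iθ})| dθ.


Zeros: 3, 5, 5; r = 7.
Inside |z| < r: 3, 5, 5. Outside (|z| ≥ r): ∅.
p(0) = -75, so log|p(0)| = log(75) = 4.3175.
Apply Jensen: I(r) = log|p(0)| + Σ_k log(r/|z_k|), summed over zeros inside |z| < r.
  log(r/|z_k|) for z_k = 5: log(7/5) = 0.3365
  log(r/|z_k|) for z_k = 3: log(7/3) = 0.8473
  log(r/|z_k|) for z_k = 5: log(7/5) = 0.3365
Sum over inside zeros: 1.5202.
I(r) = log|p(0)| + (inside sum) = 4.3175 + 1.5202 = 5.8377.
Closed form (all zeros inside, monic): I(r) = n·log(r) = 3·log(7) = 5.8377. ✓

I(r) ≈ 5.8377.


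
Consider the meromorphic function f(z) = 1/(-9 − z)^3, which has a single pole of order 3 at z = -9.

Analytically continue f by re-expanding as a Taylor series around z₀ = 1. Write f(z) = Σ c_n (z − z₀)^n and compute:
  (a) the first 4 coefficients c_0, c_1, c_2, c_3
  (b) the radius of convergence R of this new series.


Let w = z − z₀, so z = z₀ + w.
Then -9 − z = -9 − (z₀ + w) = (-9 − z₀) − w = -10 − w.
f(z) = 1/(-10 − w)^3 = (1/(-10)^3) · (1 − w/(-10))^{−3}.
By the binomial series (1−u)^{−3} = Σ_{n≥0} C(n+2, 2) u^n for |u|<1, with u = w/(-10):
  c_n = C(n+2, 2) / (-10)^(n+3).
  c_0 = 1/(-10)^3 = -1/1000.
  c_1 = 3/(-10)^4 = 3/10000.
  c_2 = 6/(-10)^5 = -3/50000.
  c_3 = 10/(-10)^6 = 1/100000.
The series is valid for |w/d| < 1, i.e. |z − z₀| < |d|.
Radius of convergence: R = |-9 − z₀| = |-10| = 10 (distance from z₀ to the singularity z = -9).

c_0 = -1/1000, c_1 = 3/10000, c_2 = -3/50000, c_3 = 1/100000; R = 10.


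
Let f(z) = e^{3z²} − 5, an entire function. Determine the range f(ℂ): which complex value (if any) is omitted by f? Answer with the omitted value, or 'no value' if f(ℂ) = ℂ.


Little Picard bounds the complement of f(ℂ) to at most one point.
The exponent g(z) = 3z² is a nonconstant polynomial, hence surjective onto ℂ. So e^{g(z)} takes every value in {e^w : w ∈ ℂ} = ℂ ∖ {0}. Adding -5 shifts the range to ℂ ∖ {-5}. f omits exactly -5.

Omitted value: -5.


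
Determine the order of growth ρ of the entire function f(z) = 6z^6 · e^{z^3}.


M(r) = max_{|z|=r} |6|·|z|^6·|e^{z^3}| = 6·r^6 · e^{1r^3} (the factors attain their maxima compatibly on |z|=r). Then log M(r) = log 6 + 6·log r + 1r^3, dominated by the last term, so log log M(r) ~ 3·log r. The polynomial factor 6z^6 contributes only a log r term and does not affect the order. ρ = 3.
Therefore ρ = 3.

Order ρ = 3.


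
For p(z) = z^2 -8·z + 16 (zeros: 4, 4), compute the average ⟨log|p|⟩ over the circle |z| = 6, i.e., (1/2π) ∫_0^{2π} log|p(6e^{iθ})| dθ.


Zeros: 4, 4; r = 6.
Inside |z| < r: 4, 4. Outside (|z| ≥ r): ∅.
p(0) = 16, so log|p(0)| = log(16) = 2.7726.
Apply Jensen: I(r) = log|p(0)| + Σ_k log(r/|z_k|), summed over zeros inside |z| < r.
  log(r/|z_k|) for z_k = 4: log(6/4) = 0.4055
  log(r/|z_k|) for z_k = 4: log(6/4) = 0.4055
Sum over inside zeros: 0.8109.
I(r) = log|p(0)| + (inside sum) = 2.7726 + 0.8109 = 3.5835.
Closed form (all zeros inside, monic): I(r) = n·log(r) = 2·log(6) = 3.5835. ✓

I(r) ≈ 3.5835.
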